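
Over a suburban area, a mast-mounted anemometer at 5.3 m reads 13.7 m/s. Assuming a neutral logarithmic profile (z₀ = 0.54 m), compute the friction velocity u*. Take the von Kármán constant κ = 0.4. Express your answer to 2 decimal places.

Log law: V(z) = (u*/κ) · ln(z/z₀) ⇒ u* = κ · V / ln(z/z₀)
u* = 0.4 × 13.7 / ln(5.3/0.54) = 0.4 × 13.7 / 2.2839
   = 5.4800 / 2.2839 = 2.3994 m/s

u* ≈ 2.40 m/s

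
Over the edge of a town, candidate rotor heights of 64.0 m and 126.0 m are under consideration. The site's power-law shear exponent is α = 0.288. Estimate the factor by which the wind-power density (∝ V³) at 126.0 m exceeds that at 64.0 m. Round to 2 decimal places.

Speed ratio: V_B/V_A = (z_B/z_A)^α = (126.0/64.0)^0.288 = (1.9688)^0.288 = 1.21542
Power-density ratio: P_B/P_A = (V_B/V_A)³ = (1.21542)³ = 1.79548

1.80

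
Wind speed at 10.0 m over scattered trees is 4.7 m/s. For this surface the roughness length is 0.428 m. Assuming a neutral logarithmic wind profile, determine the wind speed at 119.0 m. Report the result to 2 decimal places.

Log law: V(z) ∝ ln(z/z₀), so V₂/V₁ = ln(z₂/z₀) / ln(z₁/z₀).
ln(119.0/0.428) = 5.6278, ln(10.0/0.428) = 3.1512
V₂ = 4.7 × 5.6278/3.1512 = 4.7 × 1.7859 = 8.3937 m/s

8.39 m/s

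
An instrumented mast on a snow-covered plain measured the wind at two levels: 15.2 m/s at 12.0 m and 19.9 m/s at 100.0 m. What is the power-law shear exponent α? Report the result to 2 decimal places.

α ≈ 0.13

Power law: V₂/V₁ = (z₂/z₁)^α ⇒ α = ln(V₂/V₁) / ln(z₂/z₁)
α = ln(19.9/15.2) / ln(100.0/12.0) = ln(1.3092) / ln(8.3333)
  = 0.26942 / 2.12026 = 0.12707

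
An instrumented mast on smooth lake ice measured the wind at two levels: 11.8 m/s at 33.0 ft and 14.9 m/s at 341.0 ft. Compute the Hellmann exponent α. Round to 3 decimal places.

α ≈ 0.100

Power law: V₂/V₁ = (z₂/z₁)^α ⇒ α = ln(V₂/V₁) / ln(z₂/z₁)
α = ln(14.9/11.8) / ln(341.0/33.0) = ln(1.2627) / ln(10.3333)
  = 0.23326 / 2.33537 = 0.09988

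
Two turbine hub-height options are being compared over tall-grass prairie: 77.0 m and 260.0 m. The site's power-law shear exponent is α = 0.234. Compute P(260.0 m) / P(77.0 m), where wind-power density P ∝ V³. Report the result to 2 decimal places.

Speed ratio: V_B/V_A = (z_B/z_A)^α = (260.0/77.0)^0.234 = (3.3766)^0.234 = 1.32943
Power-density ratio: P_B/P_A = (V_B/V_A)³ = (1.32943)³ = 2.34960

2.35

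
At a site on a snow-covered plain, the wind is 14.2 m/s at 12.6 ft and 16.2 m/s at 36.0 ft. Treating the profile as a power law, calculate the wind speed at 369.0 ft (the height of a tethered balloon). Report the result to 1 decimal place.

21.7 m/s

First find α: α = ln(V₂/V₁)/ln(z₂/z₁) = ln(16.2/14.2)/ln(36.0/12.6) = 0.13177/1.04982 = 0.1255
Extrapolate from 36.0 ft to 369.0 ft: V₃ = 16.2 × (369.0/36.0)^0.1255 = 16.2 × 1.3393 = 21.6959 m/s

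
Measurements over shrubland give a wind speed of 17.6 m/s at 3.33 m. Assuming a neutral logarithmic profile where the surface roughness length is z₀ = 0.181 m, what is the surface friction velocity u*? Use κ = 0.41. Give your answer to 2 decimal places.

u* ≈ 2.48 m/s

Log law: V(z) = (u*/κ) · ln(z/z₀) ⇒ u* = κ · V / ln(z/z₀)
u* = 0.41 × 17.6 / ln(3.33/0.181) = 0.41 × 17.6 / 2.9122
   = 7.2160 / 2.9122 = 2.4778 m/s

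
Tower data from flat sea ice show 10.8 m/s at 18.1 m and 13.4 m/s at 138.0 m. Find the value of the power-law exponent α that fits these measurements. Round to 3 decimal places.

α ≈ 0.106

Power law: V₂/V₁ = (z₂/z₁)^α ⇒ α = ln(V₂/V₁) / ln(z₂/z₁)
α = ln(13.4/10.8) / ln(138.0/18.1) = ln(1.2407) / ln(7.6243)
  = 0.21571 / 2.03134 = 0.10619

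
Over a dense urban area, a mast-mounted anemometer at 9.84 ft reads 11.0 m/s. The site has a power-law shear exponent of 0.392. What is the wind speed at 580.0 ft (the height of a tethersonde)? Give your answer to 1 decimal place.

54.4 m/s

Power-law profile: V₂ = V₁ · (z₂/z₁)^α
V₂ = 11.0 × (580.0/9.84)^0.392 = 11.0 × (58.9431)^0.392
    = 11.0 × 4.9432 = 54.3754 m/s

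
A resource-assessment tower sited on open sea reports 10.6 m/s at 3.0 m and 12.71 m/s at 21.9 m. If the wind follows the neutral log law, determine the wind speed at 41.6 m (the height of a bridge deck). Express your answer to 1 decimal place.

Log law: V ∝ ln(z/z₀). From the pair, with r = V₁/V₂ = 0.83399,
ln z₀ = (ln z₁ − r·ln z₂)/(1 − r) = (1.0986 − 0.83399×3.0865)/0.16601 = -8.8879 → z₀ = 0.0001381 m
V₃ = V₁ · ln(z₃/z₀)/ln(z₁/z₀) = 10.6 × 12.6160/9.9865 = 13.3910 m/s

13.4 m/s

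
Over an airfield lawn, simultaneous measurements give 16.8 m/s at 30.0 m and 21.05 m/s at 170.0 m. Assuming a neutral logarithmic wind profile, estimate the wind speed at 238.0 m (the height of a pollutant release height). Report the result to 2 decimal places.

21.87 m/s

Log law: V ∝ ln(z/z₀). From the pair, with r = V₁/V₂ = 0.79810,
ln z₀ = (ln z₁ − r·ln z₂)/(1 − r) = (3.4012 − 0.79810×5.1358)/0.20190 = -3.4556 → z₀ = 0.03157 m
V₃ = V₁ · ln(z₃/z₀)/ln(z₁/z₀) = 16.8 × 8.9278/6.8568 = 21.8744 m/s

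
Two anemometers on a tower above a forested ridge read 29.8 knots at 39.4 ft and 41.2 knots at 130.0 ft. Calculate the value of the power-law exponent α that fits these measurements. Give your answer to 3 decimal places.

α ≈ 0.271

Power law: V₂/V₁ = (z₂/z₁)^α ⇒ α = ln(V₂/V₁) / ln(z₂/z₁)
α = ln(41.2/29.8) / ln(130.0/39.4) = ln(1.3826) / ln(3.2995)
  = 0.32393 / 1.19377 = 0.27135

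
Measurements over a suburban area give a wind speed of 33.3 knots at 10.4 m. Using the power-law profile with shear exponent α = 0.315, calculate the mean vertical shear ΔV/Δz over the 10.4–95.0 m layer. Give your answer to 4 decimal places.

0.3965 knots/m

Power law: V₂ = V₁ · (z₂/z₁)^α = 33.3 × (9.1346)^0.315 = 66.8439 knots
ΔV/Δz = (66.8439 − 33.3)/(95.0 − 10.4) = 33.5439/84.6000 = 0.39650 knots/m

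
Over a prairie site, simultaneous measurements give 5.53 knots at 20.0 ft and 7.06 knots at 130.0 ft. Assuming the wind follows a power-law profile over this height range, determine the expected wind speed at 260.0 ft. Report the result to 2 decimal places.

First find α: α = ln(V₂/V₁)/ln(z₂/z₁) = ln(7.06/5.53)/ln(130.0/20.0) = 0.24426/1.87180 = 0.1305
Extrapolate from 130.0 ft to 260.0 ft: V₃ = 7.06 × (260.0/130.0)^0.1305 = 7.06 × 1.0947 = 7.7284 knots

7.73 knots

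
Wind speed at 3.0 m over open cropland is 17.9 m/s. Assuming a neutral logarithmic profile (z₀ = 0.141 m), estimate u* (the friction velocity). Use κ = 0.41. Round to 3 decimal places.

Log law: V(z) = (u*/κ) · ln(z/z₀) ⇒ u* = κ · V / ln(z/z₀)
u* = 0.41 × 17.9 / ln(3.0/0.141) = 0.41 × 17.9 / 3.0576
   = 7.3390 / 3.0576 = 2.4002 m/s

u* ≈ 2.400 m/s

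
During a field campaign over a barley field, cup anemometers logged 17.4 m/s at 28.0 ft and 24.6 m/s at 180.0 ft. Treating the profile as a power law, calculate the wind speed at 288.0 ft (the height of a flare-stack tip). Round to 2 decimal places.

26.85 m/s

First find α: α = ln(V₂/V₁)/ln(z₂/z₁) = ln(24.6/17.4)/ln(180.0/28.0) = 0.34628/1.86075 = 0.1861
Extrapolate from 180.0 ft to 288.0 ft: V₃ = 24.6 × (288.0/180.0)^0.1861 = 24.6 × 1.0914 = 26.8485 m/s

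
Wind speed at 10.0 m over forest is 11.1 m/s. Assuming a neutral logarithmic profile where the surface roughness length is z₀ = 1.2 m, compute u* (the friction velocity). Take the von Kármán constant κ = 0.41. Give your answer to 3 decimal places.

u* ≈ 2.146 m/s

Log law: V(z) = (u*/κ) · ln(z/z₀) ⇒ u* = κ · V / ln(z/z₀)
u* = 0.41 × 11.1 / ln(10.0/1.2) = 0.41 × 11.1 / 2.1203
   = 4.5510 / 2.1203 = 2.1464 m/s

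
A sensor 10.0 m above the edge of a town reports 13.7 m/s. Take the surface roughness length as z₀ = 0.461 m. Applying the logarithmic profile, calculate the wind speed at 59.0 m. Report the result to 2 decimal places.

Log law: V(z) ∝ ln(z/z₀), so V₂/V₁ = ln(z₂/z₀) / ln(z₁/z₀).
ln(59.0/0.461) = 4.8519, ln(10.0/0.461) = 3.0769
V₂ = 13.7 × 4.8519/3.0769 = 13.7 × 1.5769 = 21.6029 m/s

21.60 m/s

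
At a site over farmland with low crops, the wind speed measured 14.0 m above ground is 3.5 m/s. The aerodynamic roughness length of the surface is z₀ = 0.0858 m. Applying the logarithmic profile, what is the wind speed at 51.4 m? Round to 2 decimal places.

Log law: V(z) ∝ ln(z/z₀), so V₂/V₁ = ln(z₂/z₀) / ln(z₁/z₀).
ln(51.4/0.0858) = 6.3954, ln(14.0/0.0858) = 5.0948
V₂ = 3.5 × 6.3954/5.0948 = 3.5 × 1.2553 = 4.3935 m/s

4.39 m/s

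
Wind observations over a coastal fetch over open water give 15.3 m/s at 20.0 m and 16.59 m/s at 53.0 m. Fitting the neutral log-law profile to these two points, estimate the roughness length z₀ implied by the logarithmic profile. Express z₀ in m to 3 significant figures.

z₀ ≈ 0.000191 m

Log law: V(z) ∝ ln(z/z₀). With r = V₁/V₂ = 15.3/16.59 = 0.92224,
r · ln(z₂/z₀) = ln(z₁/z₀) ⇒ ln z₀ = (ln z₁ − r·ln z₂)/(1 − r)
ln z₀ = (2.99573 − 0.92224×3.97029) / 0.07776 = -8.5630
z₀ = exp(-8.5630) = 0.0001910 m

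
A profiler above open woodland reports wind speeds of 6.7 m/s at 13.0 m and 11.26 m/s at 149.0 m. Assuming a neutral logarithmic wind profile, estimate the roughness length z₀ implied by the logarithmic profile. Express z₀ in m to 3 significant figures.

Log law: V(z) ∝ ln(z/z₀). With r = V₁/V₂ = 6.7/11.26 = 0.59503,
r · ln(z₂/z₀) = ln(z₁/z₀) ⇒ ln z₀ = (ln z₁ − r·ln z₂)/(1 − r)
ln z₀ = (2.56495 − 0.59503×5.00395) / 0.40497 = -1.0187
z₀ = exp(-1.0187) = 0.3611 m

z₀ ≈ 0.361 m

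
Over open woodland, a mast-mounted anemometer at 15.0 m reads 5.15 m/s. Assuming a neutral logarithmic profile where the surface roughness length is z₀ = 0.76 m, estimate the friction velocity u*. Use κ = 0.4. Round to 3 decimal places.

u* ≈ 0.691 m/s

Log law: V(z) = (u*/κ) · ln(z/z₀) ⇒ u* = κ · V / ln(z/z₀)
u* = 0.4 × 5.15 / ln(15.0/0.76) = 0.4 × 5.15 / 2.9825
   = 2.0600 / 2.9825 = 0.6907 m/s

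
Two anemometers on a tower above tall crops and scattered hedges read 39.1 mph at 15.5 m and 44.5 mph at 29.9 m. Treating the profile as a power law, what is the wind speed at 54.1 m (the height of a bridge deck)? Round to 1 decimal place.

First find α: α = ln(V₂/V₁)/ln(z₂/z₁) = ln(44.5/39.1)/ln(29.9/15.5) = 0.12937/0.65702 = 0.1969
Extrapolate from 29.9 m to 54.1 m: V₃ = 44.5 × (54.1/29.9)^0.1969 = 44.5 × 1.1238 = 50.0111 mph

50.0 mph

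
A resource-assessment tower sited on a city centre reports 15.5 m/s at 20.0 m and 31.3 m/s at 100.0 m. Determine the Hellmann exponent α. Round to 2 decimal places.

α ≈ 0.44

Power law: V₂/V₁ = (z₂/z₁)^α ⇒ α = ln(V₂/V₁) / ln(z₂/z₁)
α = ln(31.3/15.5) / ln(100.0/20.0) = ln(2.0194) / ln(5.0000)
  = 0.70278 / 1.60944 = 0.43666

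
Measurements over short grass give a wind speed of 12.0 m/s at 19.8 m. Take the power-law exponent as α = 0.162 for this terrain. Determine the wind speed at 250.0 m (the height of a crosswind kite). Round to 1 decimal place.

Power-law profile: V₂ = V₁ · (z₂/z₁)^α
V₂ = 12.0 × (250.0/19.8)^0.162 = 12.0 × (12.6263)^0.162
    = 12.0 × 1.5080 = 18.0962 m/s

18.1 m/s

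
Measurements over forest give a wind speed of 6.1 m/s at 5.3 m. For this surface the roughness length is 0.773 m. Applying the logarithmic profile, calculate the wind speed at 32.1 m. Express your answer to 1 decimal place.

Log law: V(z) ∝ ln(z/z₀), so V₂/V₁ = ln(z₂/z₀) / ln(z₁/z₀).
ln(32.1/0.773) = 3.7263, ln(5.3/0.773) = 1.9252
V₂ = 6.1 × 3.7263/1.9252 = 6.1 × 1.9356 = 11.8070 m/s

11.8 m/s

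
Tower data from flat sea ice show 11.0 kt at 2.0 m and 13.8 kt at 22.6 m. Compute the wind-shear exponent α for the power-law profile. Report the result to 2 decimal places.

Power law: V₂/V₁ = (z₂/z₁)^α ⇒ α = ln(V₂/V₁) / ln(z₂/z₁)
α = ln(13.8/11.0) / ln(22.6/2.0) = ln(1.2545) / ln(11.3000)
  = 0.22677 / 2.42480 = 0.09352

α ≈ 0.09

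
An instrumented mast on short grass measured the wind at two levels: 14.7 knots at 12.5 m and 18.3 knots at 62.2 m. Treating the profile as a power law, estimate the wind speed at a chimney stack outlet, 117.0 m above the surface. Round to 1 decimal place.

19.9 knots

First find α: α = ln(V₂/V₁)/ln(z₂/z₁) = ln(18.3/14.7)/ln(62.2/12.5) = 0.21905/1.60463 = 0.1365
Extrapolate from 62.2 m to 117.0 m: V₃ = 18.3 × (117.0/62.2)^0.1365 = 18.3 × 1.0901 = 19.9485 knots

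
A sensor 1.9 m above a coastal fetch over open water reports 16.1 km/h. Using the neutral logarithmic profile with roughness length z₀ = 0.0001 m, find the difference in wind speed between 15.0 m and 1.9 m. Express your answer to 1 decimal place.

Log law: V₂ = V₁ · ln(z₂/z₀)/ln(z₁/z₀) = 16.1 × 11.9184/9.8522 = 19.4765 km/h
ΔV = 19.4765 − 16.1 = 3.3765 km/h

3.4 km/h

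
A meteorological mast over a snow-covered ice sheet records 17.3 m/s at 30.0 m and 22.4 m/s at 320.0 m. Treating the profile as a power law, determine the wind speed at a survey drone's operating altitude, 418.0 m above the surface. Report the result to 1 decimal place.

23.1 m/s

First find α: α = ln(V₂/V₁)/ln(z₂/z₁) = ln(22.4/17.3)/ln(320.0/30.0) = 0.25835/2.36712 = 0.1091
Extrapolate from 320.0 m to 418.0 m: V₃ = 22.4 × (418.0/320.0)^0.1091 = 22.4 × 1.0296 = 23.0628 m/s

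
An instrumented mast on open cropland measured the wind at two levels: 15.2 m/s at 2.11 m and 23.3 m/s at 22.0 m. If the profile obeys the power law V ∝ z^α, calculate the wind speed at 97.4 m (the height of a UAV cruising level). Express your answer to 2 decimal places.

First find α: α = ln(V₂/V₁)/ln(z₂/z₁) = ln(23.3/15.2)/ln(22.0/2.11) = 0.42716/2.34435 = 0.1822
Extrapolate from 22.0 m to 97.4 m: V₃ = 23.3 × (97.4/22.0)^0.1822 = 23.3 × 1.3114 = 30.5553 m/s

30.56 m/s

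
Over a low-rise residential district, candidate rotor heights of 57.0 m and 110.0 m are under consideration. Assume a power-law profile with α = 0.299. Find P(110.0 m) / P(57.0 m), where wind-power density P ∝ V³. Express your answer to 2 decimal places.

1.80

Speed ratio: V_B/V_A = (z_B/z_A)^α = (110.0/57.0)^0.299 = (1.9298)^0.299 = 1.21722
Power-density ratio: P_B/P_A = (V_B/V_A)³ = (1.21722)³ = 1.80347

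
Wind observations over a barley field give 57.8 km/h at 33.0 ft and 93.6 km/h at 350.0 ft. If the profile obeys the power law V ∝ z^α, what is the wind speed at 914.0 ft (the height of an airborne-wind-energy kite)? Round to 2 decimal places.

First find α: α = ln(V₂/V₁)/ln(z₂/z₁) = ln(93.6/57.8)/ln(350.0/33.0) = 0.48204/2.36143 = 0.2041
Extrapolate from 350.0 ft to 914.0 ft: V₃ = 93.6 × (914.0/350.0)^0.2041 = 93.6 × 1.2165 = 113.8607 km/h

113.86 km/h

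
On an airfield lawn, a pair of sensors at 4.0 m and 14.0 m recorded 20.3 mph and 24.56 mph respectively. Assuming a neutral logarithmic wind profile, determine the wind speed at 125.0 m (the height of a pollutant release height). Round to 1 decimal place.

Log law: V ∝ ln(z/z₀). From the pair, with r = V₁/V₂ = 0.82655,
ln z₀ = (ln z₁ − r·ln z₂)/(1 − r) = (1.3863 − 0.82655×2.6391)/0.17345 = -4.5834 → z₀ = 0.01022 m
V₃ = V₁ · ln(z₃/z₀)/ln(z₁/z₀) = 20.3 × 9.4118/5.9697 = 32.0045 mph

32.0 mph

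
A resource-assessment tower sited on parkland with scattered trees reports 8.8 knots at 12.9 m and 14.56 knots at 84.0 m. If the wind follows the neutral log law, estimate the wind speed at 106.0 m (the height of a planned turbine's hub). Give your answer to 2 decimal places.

15.28 knots

Log law: V ∝ ln(z/z₀). From the pair, with r = V₁/V₂ = 0.60440,
ln z₀ = (ln z₁ − r·ln z₂)/(1 − r) = (2.5572 − 0.60440×4.4308)/0.39560 = -0.3052 → z₀ = 0.7370 m
V₃ = V₁ · ln(z₃/z₀)/ln(z₁/z₀) = 8.8 × 4.9686/2.8624 = 15.2752 knots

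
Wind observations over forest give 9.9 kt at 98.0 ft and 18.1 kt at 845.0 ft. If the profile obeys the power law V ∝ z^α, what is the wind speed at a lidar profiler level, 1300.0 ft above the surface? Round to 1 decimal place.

First find α: α = ln(V₂/V₁)/ln(z₂/z₁) = ln(18.1/9.9)/ln(845.0/98.0) = 0.60338/2.15437 = 0.2801
Extrapolate from 845.0 ft to 1300.0 ft: V₃ = 18.1 × (1300.0/845.0)^0.2801 = 18.1 × 1.1282 = 20.4210 kt

20.4 kt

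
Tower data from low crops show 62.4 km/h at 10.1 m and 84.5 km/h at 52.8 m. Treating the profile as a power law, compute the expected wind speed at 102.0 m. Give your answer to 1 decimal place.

First find α: α = ln(V₂/V₁)/ln(z₂/z₁) = ln(84.5/62.4)/ln(52.8/10.1) = 0.30319/1.65398 = 0.1833
Extrapolate from 52.8 m to 102.0 m: V₃ = 84.5 × (102.0/52.8)^0.1833 = 84.5 × 1.1283 = 95.3403 km/h

95.3 km/h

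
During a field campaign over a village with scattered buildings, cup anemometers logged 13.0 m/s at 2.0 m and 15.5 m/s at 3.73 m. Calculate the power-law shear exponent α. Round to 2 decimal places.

Power law: V₂/V₁ = (z₂/z₁)^α ⇒ α = ln(V₂/V₁) / ln(z₂/z₁)
α = ln(15.5/13.0) / ln(3.73/2.0) = ln(1.1923) / ln(1.8650)
  = 0.17589 / 0.62326 = 0.28221

α ≈ 0.28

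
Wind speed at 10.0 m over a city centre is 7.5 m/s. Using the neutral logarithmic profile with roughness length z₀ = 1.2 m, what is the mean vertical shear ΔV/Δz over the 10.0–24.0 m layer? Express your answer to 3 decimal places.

0.221 m/s/m

Log law: V₂ = V₁ · ln(z₂/z₀)/ln(z₁/z₀) = 7.5 × 2.9957/2.1203 = 10.5968 m/s
ΔV/Δz = (10.5968 − 7.5)/(24.0 − 10.0) = 3.0968/14.0000 = 0.22120 m/s/m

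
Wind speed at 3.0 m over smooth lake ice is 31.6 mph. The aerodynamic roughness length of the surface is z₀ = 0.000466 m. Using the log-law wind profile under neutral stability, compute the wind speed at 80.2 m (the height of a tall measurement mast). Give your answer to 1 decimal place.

Log law: V(z) ∝ ln(z/z₀), so V₂/V₁ = ln(z₂/z₀) / ln(z₁/z₀).
ln(80.2/0.000466) = 12.0558, ln(3.0/0.000466) = 8.7699
V₂ = 31.6 × 12.0558/8.7699 = 31.6 × 1.3747 = 43.4399 mph

43.4 mph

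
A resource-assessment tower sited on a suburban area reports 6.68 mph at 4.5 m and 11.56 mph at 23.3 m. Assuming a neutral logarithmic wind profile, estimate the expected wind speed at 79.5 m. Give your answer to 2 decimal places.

Log law: V ∝ ln(z/z₀). From the pair, with r = V₁/V₂ = 0.57785,
ln z₀ = (ln z₁ − r·ln z₂)/(1 − r) = (1.5041 − 0.57785×3.1485)/0.42215 = -0.7468 → z₀ = 0.4739 m
V₃ = V₁ · ln(z₃/z₀)/ln(z₁/z₀) = 6.68 × 5.1226/2.2509 = 15.2023 mph

15.20 mph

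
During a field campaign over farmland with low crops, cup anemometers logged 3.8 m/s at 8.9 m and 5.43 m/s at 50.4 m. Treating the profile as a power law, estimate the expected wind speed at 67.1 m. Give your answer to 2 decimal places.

5.76 m/s

First find α: α = ln(V₂/V₁)/ln(z₂/z₁) = ln(5.43/3.8)/ln(50.4/8.9) = 0.35694/1.73394 = 0.2059
Extrapolate from 50.4 m to 67.1 m: V₃ = 5.43 × (67.1/50.4)^0.2059 = 5.43 × 1.0607 = 5.7595 m/s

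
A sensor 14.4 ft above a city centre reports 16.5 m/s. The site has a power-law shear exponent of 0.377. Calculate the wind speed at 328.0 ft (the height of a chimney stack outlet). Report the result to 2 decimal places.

Power-law profile: V₂ = V₁ · (z₂/z₁)^α
V₂ = 16.5 × (328.0/14.4)^0.377 = 16.5 × (22.7778)^0.377
    = 16.5 × 3.2492 = 53.6125 m/s

53.61 m/s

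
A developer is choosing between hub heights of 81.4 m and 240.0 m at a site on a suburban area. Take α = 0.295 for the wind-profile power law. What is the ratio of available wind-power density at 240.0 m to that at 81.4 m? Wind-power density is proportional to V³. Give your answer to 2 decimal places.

Speed ratio: V_B/V_A = (z_B/z_A)^α = (240.0/81.4)^0.295 = (2.9484)^0.295 = 1.37571
Power-density ratio: P_B/P_A = (V_B/V_A)³ = (1.37571)³ = 2.60366

2.60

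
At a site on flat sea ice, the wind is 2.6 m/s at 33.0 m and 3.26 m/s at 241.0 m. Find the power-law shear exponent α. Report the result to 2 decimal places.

α ≈ 0.11

Power law: V₂/V₁ = (z₂/z₁)^α ⇒ α = ln(V₂/V₁) / ln(z₂/z₁)
α = ln(3.26/2.6) / ln(241.0/33.0) = ln(1.2538) / ln(7.3030)
  = 0.22622 / 1.98829 = 0.11377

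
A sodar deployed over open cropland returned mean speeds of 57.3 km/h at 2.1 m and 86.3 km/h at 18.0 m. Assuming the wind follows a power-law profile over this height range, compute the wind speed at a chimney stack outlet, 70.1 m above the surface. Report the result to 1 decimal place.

111.8 km/h

First find α: α = ln(V₂/V₁)/ln(z₂/z₁) = ln(86.3/57.3)/ln(18.0/2.1) = 0.40953/2.14843 = 0.1906
Extrapolate from 18.0 m to 70.1 m: V₃ = 86.3 × (70.1/18.0)^0.1906 = 86.3 × 1.2958 = 111.8304 km/h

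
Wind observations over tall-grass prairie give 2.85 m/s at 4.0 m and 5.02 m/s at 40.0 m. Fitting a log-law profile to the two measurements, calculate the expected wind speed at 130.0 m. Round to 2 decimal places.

6.13 m/s

Log law: V ∝ ln(z/z₀). From the pair, with r = V₁/V₂ = 0.56773,
ln z₀ = (ln z₁ − r·ln z₂)/(1 − r) = (1.3863 − 0.56773×3.6889)/0.43227 = -1.6378 → z₀ = 0.1944 m
V₃ = V₁ · ln(z₃/z₀)/ln(z₁/z₀) = 2.85 × 6.5054/3.0241 = 6.1308 m/s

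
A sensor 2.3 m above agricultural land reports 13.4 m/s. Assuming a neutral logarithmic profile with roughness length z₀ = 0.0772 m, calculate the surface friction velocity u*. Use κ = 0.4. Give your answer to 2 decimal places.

u* ≈ 1.58 m/s

Log law: V(z) = (u*/κ) · ln(z/z₀) ⇒ u* = κ · V / ln(z/z₀)
u* = 0.4 × 13.4 / ln(2.3/0.0772) = 0.4 × 13.4 / 3.3943
   = 5.3600 / 3.3943 = 1.5791 m/s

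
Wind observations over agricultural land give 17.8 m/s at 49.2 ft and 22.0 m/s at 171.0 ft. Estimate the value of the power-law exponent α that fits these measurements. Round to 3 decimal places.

α ≈ 0.170

Power law: V₂/V₁ = (z₂/z₁)^α ⇒ α = ln(V₂/V₁) / ln(z₂/z₁)
α = ln(22.0/17.8) / ln(171.0/49.2) = ln(1.2360) / ln(3.4756)
  = 0.21184 / 1.24577 = 0.17005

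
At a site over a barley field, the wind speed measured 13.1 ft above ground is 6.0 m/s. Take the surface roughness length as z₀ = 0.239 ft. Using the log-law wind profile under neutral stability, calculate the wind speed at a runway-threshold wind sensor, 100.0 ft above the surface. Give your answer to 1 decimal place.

Log law: V(z) ∝ ln(z/z₀), so V₂/V₁ = ln(z₂/z₀) / ln(z₁/z₀).
ln(100.0/0.239) = 6.0365, ln(13.1/0.239) = 4.0039
V₂ = 6.0 × 6.0365/4.0039 = 6.0 × 1.5076 = 9.0459 m/s

9.0 m/s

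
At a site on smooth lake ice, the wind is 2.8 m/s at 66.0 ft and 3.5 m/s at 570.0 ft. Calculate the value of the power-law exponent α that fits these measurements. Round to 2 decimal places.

α ≈ 0.10

Power law: V₂/V₁ = (z₂/z₁)^α ⇒ α = ln(V₂/V₁) / ln(z₂/z₁)
α = ln(3.5/2.8) / ln(570.0/66.0) = ln(1.2500) / ln(8.6364)
  = 0.22314 / 2.15598 = 0.10350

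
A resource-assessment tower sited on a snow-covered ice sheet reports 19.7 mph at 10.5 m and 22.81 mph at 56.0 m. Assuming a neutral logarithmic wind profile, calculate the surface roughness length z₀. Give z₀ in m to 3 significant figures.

z₀ ≈ 0.000261 m

Log law: V(z) ∝ ln(z/z₀). With r = V₁/V₂ = 19.7/22.81 = 0.86366,
r · ln(z₂/z₀) = ln(z₁/z₀) ⇒ ln z₀ = (ln z₁ − r·ln z₂)/(1 − r)
ln z₀ = (2.35138 − 0.86366×4.02535) / 0.13634 = -8.2523
z₀ = exp(-8.2523) = 0.0002607 m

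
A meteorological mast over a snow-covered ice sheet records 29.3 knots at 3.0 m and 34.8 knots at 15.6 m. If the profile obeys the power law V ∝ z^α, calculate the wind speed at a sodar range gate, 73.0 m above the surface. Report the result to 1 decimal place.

First find α: α = ln(V₂/V₁)/ln(z₂/z₁) = ln(34.8/29.3)/ln(15.6/3.0) = 0.17203/1.64866 = 0.1043
Extrapolate from 15.6 m to 73.0 m: V₃ = 34.8 × (73.0/15.6)^0.1043 = 34.8 × 1.1747 = 40.8800 knots

40.9 knots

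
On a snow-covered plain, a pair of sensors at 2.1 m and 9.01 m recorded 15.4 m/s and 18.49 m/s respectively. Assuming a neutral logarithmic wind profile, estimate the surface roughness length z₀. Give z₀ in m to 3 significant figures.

z₀ ≈ 0.00148 m

Log law: V(z) ∝ ln(z/z₀). With r = V₁/V₂ = 15.4/18.49 = 0.83288,
r · ln(z₂/z₀) = ln(z₁/z₀) ⇒ ln z₀ = (ln z₁ − r·ln z₂)/(1 − r)
ln z₀ = (0.74194 − 0.83288×2.19834) / 0.16712 = -6.5165
z₀ = exp(-6.5165) = 0.001479 m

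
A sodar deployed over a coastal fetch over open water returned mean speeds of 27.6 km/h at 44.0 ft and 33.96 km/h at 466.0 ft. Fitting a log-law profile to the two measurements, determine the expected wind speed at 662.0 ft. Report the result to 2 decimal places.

34.91 km/h

Log law: V ∝ ln(z/z₀). From the pair, with r = V₁/V₂ = 0.81272,
ln z₀ = (ln z₁ − r·ln z₂)/(1 − r) = (3.7842 − 0.81272×6.1442)/0.18728 = -6.4573 → z₀ = 0.001569 ft
V₃ = V₁ · ln(z₃/z₀)/ln(z₁/z₀) = 27.6 × 12.9526/10.2415 = 34.9061 km/h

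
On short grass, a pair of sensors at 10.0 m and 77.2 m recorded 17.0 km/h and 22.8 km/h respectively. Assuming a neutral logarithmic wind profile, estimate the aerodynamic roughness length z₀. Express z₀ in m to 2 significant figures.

Log law: V(z) ∝ ln(z/z₀). With r = V₁/V₂ = 17.0/22.8 = 0.74561,
r · ln(z₂/z₀) = ln(z₁/z₀) ⇒ ln z₀ = (ln z₁ − r·ln z₂)/(1 − r)
ln z₀ = (2.30259 − 0.74561×4.34640) / 0.25439 = -3.6879
z₀ = exp(-3.6879) = 0.02502 m

z₀ ≈ 0.025 m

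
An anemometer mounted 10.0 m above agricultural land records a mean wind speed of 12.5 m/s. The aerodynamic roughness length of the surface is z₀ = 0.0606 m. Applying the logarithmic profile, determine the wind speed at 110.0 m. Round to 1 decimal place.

Log law: V(z) ∝ ln(z/z₀), so V₂/V₁ = ln(z₂/z₀) / ln(z₁/z₀).
ln(110.0/0.0606) = 7.5039, ln(10.0/0.0606) = 5.1060
V₂ = 12.5 × 7.5039/5.1060 = 12.5 × 1.4696 = 18.3702 m/s

18.4 m/s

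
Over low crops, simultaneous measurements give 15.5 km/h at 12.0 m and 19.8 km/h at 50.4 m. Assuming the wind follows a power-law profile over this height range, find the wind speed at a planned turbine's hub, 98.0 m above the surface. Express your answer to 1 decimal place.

First find α: α = ln(V₂/V₁)/ln(z₂/z₁) = ln(19.8/15.5)/ln(50.4/12.0) = 0.24484/1.43508 = 0.1706
Extrapolate from 50.4 m to 98.0 m: V₃ = 19.8 × (98.0/50.4)^0.1706 = 19.8 × 1.1201 = 22.1787 km/h

22.2 km/h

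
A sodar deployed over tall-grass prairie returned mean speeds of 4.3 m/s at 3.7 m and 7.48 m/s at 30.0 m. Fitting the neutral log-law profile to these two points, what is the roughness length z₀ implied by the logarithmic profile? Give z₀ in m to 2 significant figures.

Log law: V(z) ∝ ln(z/z₀). With r = V₁/V₂ = 4.3/7.48 = 0.57487,
r · ln(z₂/z₀) = ln(z₁/z₀) ⇒ ln z₀ = (ln z₁ − r·ln z₂)/(1 − r)
ln z₀ = (1.30833 − 0.57487×3.40120) / 0.42513 = -1.5216
z₀ = exp(-1.5216) = 0.2184 m

z₀ ≈ 0.22 m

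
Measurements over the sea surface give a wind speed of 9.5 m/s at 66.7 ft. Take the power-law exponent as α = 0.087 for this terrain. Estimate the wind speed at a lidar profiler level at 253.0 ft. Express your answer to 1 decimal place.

Power-law profile: V₂ = V₁ · (z₂/z₁)^α
V₂ = 9.5 × (253.0/66.7)^0.087 = 9.5 × (3.7931)^0.087
    = 9.5 × 1.1230 = 10.6683 m/s

10.7 m/s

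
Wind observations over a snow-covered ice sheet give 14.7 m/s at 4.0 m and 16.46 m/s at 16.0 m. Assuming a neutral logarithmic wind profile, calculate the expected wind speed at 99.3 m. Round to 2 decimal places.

18.78 m/s

Log law: V ∝ ln(z/z₀). From the pair, with r = V₁/V₂ = 0.89307,
ln z₀ = (ln z₁ − r·ln z₂)/(1 − r) = (1.3863 − 0.89307×2.7726)/0.10693 = -10.1924 → z₀ = 0.00003745 m
V₃ = V₁ · ln(z₃/z₀)/ln(z₁/z₀) = 14.7 × 14.7906/11.5787 = 18.7777 m/s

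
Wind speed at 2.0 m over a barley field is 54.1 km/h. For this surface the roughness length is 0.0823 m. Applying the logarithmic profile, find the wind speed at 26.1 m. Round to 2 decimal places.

Log law: V(z) ∝ ln(z/z₀), so V₂/V₁ = ln(z₂/z₀) / ln(z₁/z₀).
ln(26.1/0.0823) = 5.7593, ln(2.0/0.0823) = 3.1905
V₂ = 54.1 × 5.7593/3.1905 = 54.1 × 1.8051 = 97.6575 km/h

97.66 km/h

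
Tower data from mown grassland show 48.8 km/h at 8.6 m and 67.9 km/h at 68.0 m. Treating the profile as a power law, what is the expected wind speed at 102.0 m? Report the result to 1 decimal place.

72.4 km/h

First find α: α = ln(V₂/V₁)/ln(z₂/z₁) = ln(67.9/48.8)/ln(68.0/8.6) = 0.33031/2.06775 = 0.1597
Extrapolate from 68.0 m to 102.0 m: V₃ = 67.9 × (102.0/68.0)^0.1597 = 67.9 × 1.0669 = 72.4434 km/h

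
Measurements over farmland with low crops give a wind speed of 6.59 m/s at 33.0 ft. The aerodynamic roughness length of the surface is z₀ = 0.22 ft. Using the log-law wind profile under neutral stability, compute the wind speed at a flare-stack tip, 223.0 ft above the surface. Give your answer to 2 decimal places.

Log law: V(z) ∝ ln(z/z₀), so V₂/V₁ = ln(z₂/z₀) / ln(z₁/z₀).
ln(223.0/0.22) = 6.9213, ln(33.0/0.22) = 5.0106
V₂ = 6.59 × 6.9213/5.0106 = 6.59 × 1.3813 = 9.1029 m/s

9.10 m/s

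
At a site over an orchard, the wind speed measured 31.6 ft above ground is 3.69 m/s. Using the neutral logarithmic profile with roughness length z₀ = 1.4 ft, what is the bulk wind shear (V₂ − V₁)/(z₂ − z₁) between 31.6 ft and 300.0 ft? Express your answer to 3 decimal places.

Log law: V₂ = V₁ · ln(z₂/z₀)/ln(z₁/z₀) = 3.69 × 5.3673/3.1167 = 6.3546 m/s
ΔV/Δz = (6.3546 − 3.69)/(300.0 − 31.6) = 2.6646/268.4000 = 0.00993 m/s/ft

0.010 m/s/ft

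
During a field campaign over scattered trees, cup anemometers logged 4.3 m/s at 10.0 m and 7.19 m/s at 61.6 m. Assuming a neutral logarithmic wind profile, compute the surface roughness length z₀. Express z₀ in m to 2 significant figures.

Log law: V(z) ∝ ln(z/z₀). With r = V₁/V₂ = 4.3/7.19 = 0.59805,
r · ln(z₂/z₀) = ln(z₁/z₀) ⇒ ln z₀ = (ln z₁ − r·ln z₂)/(1 − r)
ln z₀ = (2.30259 − 0.59805×4.12066) / 0.40195 = -0.4025
z₀ = exp(-0.4025) = 0.6686 m

z₀ ≈ 0.67 m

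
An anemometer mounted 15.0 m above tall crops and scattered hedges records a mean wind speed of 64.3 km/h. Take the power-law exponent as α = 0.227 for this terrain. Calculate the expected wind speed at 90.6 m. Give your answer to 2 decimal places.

Power-law profile: V₂ = V₁ · (z₂/z₁)^α
V₂ = 64.3 × (90.6/15.0)^0.227 = 64.3 × (6.0400)^0.227
    = 64.3 × 1.5042 = 96.7178 km/h

96.72 km/h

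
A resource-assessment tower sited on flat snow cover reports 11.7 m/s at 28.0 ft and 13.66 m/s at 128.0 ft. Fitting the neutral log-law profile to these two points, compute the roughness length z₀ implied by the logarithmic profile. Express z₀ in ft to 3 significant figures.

z₀ ≈ 0.00321 ft

Log law: V(z) ∝ ln(z/z₀). With r = V₁/V₂ = 11.7/13.66 = 0.85652,
r · ln(z₂/z₀) = ln(z₁/z₀) ⇒ ln z₀ = (ln z₁ − r·ln z₂)/(1 − r)
ln z₀ = (3.33220 − 0.85652×4.85203) / 0.14348 = -5.7402
z₀ = exp(-5.7402) = 0.003214 ft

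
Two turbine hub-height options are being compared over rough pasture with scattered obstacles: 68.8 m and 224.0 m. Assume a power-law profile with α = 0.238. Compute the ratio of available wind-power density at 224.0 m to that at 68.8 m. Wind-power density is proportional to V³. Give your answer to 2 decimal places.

2.32

Speed ratio: V_B/V_A = (z_B/z_A)^α = (224.0/68.8)^0.238 = (3.2558)^0.238 = 1.32438
Power-density ratio: P_B/P_A = (V_B/V_A)³ = (1.32438)³ = 2.32295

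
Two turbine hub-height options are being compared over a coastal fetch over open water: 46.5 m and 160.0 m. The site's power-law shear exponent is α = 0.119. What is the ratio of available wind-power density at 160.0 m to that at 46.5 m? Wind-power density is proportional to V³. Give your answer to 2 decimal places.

1.55

Speed ratio: V_B/V_A = (z_B/z_A)^α = (160.0/46.5)^0.119 = (3.4409)^0.119 = 1.15841
Power-density ratio: P_B/P_A = (V_B/V_A)³ = (1.15841)³ = 1.55450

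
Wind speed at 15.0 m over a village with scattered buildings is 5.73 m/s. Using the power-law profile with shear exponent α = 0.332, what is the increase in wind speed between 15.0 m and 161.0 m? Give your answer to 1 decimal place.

Power law: V₂ = V₁ · (z₂/z₁)^α = 5.73 × (10.7333)^0.332 = 12.5997 m/s
ΔV = 12.5997 − 5.73 = 6.8697 m/s

6.9 m/s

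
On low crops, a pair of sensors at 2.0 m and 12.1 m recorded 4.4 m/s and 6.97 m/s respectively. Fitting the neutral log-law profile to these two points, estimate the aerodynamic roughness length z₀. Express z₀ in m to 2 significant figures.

Log law: V(z) ∝ ln(z/z₀). With r = V₁/V₂ = 4.4/6.97 = 0.63128,
r · ln(z₂/z₀) = ln(z₁/z₀) ⇒ ln z₀ = (ln z₁ − r·ln z₂)/(1 − r)
ln z₀ = (0.69315 − 0.63128×2.49321) / 0.36872 = -2.3887
z₀ = exp(-2.3887) = 0.09175 m

z₀ ≈ 0.092 m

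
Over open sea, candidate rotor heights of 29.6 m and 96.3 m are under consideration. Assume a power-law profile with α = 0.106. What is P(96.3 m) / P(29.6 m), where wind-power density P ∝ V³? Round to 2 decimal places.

Speed ratio: V_B/V_A = (z_B/z_A)^α = (96.3/29.6)^0.106 = (3.2534)^0.106 = 1.13320
Power-density ratio: P_B/P_A = (V_B/V_A)³ = (1.13320)³ = 1.45520

1.46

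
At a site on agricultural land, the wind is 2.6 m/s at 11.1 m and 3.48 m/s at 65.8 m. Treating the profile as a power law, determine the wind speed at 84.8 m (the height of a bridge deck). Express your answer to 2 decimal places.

First find α: α = ln(V₂/V₁)/ln(z₂/z₁) = ln(3.48/2.6)/ln(65.8/11.1) = 0.29152/1.77967 = 0.1638
Extrapolate from 65.8 m to 84.8 m: V₃ = 3.48 × (84.8/65.8)^0.1638 = 3.48 × 1.0424 = 3.6277 m/s

3.63 m/s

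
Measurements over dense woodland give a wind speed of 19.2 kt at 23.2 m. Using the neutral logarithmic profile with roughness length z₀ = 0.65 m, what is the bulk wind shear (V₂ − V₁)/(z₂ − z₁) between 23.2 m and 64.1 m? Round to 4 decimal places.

0.1335 kt/m

Log law: V₂ = V₁ · ln(z₂/z₀)/ln(z₁/z₀) = 19.2 × 4.5912/3.5749 = 24.6582 kt
ΔV/Δz = (24.6582 − 19.2)/(64.1 − 23.2) = 5.4582/40.9000 = 0.13345 kt/m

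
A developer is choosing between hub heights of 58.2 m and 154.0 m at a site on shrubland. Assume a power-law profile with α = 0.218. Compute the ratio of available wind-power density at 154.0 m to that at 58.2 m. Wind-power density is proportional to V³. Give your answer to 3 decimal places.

Speed ratio: V_B/V_A = (z_B/z_A)^α = (154.0/58.2)^0.218 = (2.6460)^0.218 = 1.23631
Power-density ratio: P_B/P_A = (V_B/V_A)³ = (1.23631)³ = 1.88964

1.890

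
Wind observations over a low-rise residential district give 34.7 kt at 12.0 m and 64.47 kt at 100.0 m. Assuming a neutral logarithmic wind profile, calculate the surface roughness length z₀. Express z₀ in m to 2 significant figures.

Log law: V(z) ∝ ln(z/z₀). With r = V₁/V₂ = 34.7/64.47 = 0.53823,
r · ln(z₂/z₀) = ln(z₁/z₀) ⇒ ln z₀ = (ln z₁ − r·ln z₂)/(1 − r)
ln z₀ = (2.48491 − 0.53823×4.60517) / 0.46177 = 0.0135
z₀ = exp(0.0135) = 1.014 m

z₀ ≈ 1.0 m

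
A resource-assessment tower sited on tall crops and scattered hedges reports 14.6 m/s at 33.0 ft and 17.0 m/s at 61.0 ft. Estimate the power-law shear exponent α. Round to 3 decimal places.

α ≈ 0.248

Power law: V₂/V₁ = (z₂/z₁)^α ⇒ α = ln(V₂/V₁) / ln(z₂/z₁)
α = ln(17.0/14.6) / ln(61.0/33.0) = ln(1.1644) / ln(1.8485)
  = 0.15219 / 0.61437 = 0.24772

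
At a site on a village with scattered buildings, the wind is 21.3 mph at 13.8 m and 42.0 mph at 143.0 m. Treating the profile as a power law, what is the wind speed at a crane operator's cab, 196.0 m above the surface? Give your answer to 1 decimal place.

46.0 mph

First find α: α = ln(V₂/V₁)/ln(z₂/z₁) = ln(42.0/21.3)/ln(143.0/13.8) = 0.67896/2.33818 = 0.2904
Extrapolate from 143.0 m to 196.0 m: V₃ = 42.0 × (196.0/143.0)^0.2904 = 42.0 × 1.0959 = 46.0265 mph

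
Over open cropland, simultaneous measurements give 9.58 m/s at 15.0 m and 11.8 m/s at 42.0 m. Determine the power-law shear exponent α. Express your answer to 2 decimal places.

Power law: V₂/V₁ = (z₂/z₁)^α ⇒ α = ln(V₂/V₁) / ln(z₂/z₁)
α = ln(11.8/9.58) / ln(42.0/15.0) = ln(1.2317) / ln(2.8000)
  = 0.20842 / 1.02962 = 0.20243

α ≈ 0.20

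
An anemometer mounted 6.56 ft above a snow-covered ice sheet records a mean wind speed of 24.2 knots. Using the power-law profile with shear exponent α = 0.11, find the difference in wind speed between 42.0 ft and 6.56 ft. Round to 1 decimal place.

5.5 knots

Power law: V₂ = V₁ · (z₂/z₁)^α = 24.2 × (6.4024)^0.11 = 29.6834 knots
ΔV = 29.6834 − 24.2 = 5.4834 knots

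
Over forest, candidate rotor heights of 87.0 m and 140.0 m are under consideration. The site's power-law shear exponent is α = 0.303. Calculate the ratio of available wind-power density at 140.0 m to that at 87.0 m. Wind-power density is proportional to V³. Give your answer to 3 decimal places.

Speed ratio: V_B/V_A = (z_B/z_A)^α = (140.0/87.0)^0.303 = (1.6092)^0.303 = 1.15505
Power-density ratio: P_B/P_A = (V_B/V_A)³ = (1.15505)³ = 1.54102

1.541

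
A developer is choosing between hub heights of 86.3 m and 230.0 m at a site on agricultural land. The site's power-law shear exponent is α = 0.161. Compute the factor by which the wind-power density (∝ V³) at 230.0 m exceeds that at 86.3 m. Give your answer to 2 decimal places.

1.61

Speed ratio: V_B/V_A = (z_B/z_A)^α = (230.0/86.3)^0.161 = (2.6651)^0.161 = 1.17096
Power-density ratio: P_B/P_A = (V_B/V_A)³ = (1.17096)³ = 1.60554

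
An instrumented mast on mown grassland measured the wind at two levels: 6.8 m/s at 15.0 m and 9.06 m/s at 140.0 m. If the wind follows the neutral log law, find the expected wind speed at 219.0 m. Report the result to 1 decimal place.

9.5 m/s

Log law: V ∝ ln(z/z₀). From the pair, with r = V₁/V₂ = 0.75055,
ln z₀ = (ln z₁ − r·ln z₂)/(1 − r) = (2.7081 − 0.75055×4.9416)/0.24945 = -4.0125 → z₀ = 0.01809 m
V₃ = V₁ · ln(z₃/z₀)/ln(z₁/z₀) = 6.8 × 9.4016/6.7205 = 9.5127 m/s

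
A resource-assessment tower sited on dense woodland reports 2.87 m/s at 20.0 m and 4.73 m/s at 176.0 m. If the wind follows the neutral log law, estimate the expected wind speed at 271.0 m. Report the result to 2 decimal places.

5.10 m/s

Log law: V ∝ ln(z/z₀). From the pair, with r = V₁/V₂ = 0.60677,
ln z₀ = (ln z₁ − r·ln z₂)/(1 − r) = (2.9957 − 0.60677×5.1705)/0.39323 = -0.3599 → z₀ = 0.6977 m
V₃ = V₁ · ln(z₃/z₀)/ln(z₁/z₀) = 2.87 × 5.9621/3.3557 = 5.0992 m/s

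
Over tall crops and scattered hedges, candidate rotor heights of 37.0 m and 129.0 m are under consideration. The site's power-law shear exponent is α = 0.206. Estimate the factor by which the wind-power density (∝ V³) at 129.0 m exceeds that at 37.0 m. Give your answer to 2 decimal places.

Speed ratio: V_B/V_A = (z_B/z_A)^α = (129.0/37.0)^0.206 = (3.4865)^0.206 = 1.29340
Power-density ratio: P_B/P_A = (V_B/V_A)³ = (1.29340)³ = 2.16369

2.16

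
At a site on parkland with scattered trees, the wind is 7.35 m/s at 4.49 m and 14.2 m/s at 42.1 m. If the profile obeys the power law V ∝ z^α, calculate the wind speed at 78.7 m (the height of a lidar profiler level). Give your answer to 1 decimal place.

17.1 m/s

First find α: α = ln(V₂/V₁)/ln(z₂/z₁) = ln(14.2/7.35)/ln(42.1/4.49) = 0.65854/2.23820 = 0.2942
Extrapolate from 42.1 m to 78.7 m: V₃ = 14.2 × (78.7/42.1)^0.2942 = 14.2 × 1.2021 = 17.0698 m/s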